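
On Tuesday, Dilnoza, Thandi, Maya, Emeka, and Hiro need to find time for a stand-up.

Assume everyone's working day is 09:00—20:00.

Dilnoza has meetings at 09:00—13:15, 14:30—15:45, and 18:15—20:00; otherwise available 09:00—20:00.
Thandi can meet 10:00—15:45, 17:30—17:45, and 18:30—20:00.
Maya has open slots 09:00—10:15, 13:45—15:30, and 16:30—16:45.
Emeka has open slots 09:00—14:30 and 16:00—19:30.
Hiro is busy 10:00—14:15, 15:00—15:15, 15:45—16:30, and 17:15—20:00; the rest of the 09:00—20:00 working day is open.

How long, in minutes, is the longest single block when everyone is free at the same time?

15 minutes

Dilnoza free within 09:00–20:00: 13:15–14:30, 15:45–18:15.
Hiro free within 09:00–20:00: 09:00–10:00, 14:15–15:00, 15:15–15:45, 16:30–17:15.
Dilnoza ∩ Thandi: 13:15–14:30, 17:30–17:45.
Dilnoza ∩ Thandi ∩ Maya: 13:45–14:30.
Dilnoza ∩ Thandi ∩ Maya ∩ Emeka: 13:45–14:30.
Dilnoza ∩ Thandi ∩ Maya ∩ Emeka ∩ Hiro: 14:15–14:30.
Single common window of 15 minutes.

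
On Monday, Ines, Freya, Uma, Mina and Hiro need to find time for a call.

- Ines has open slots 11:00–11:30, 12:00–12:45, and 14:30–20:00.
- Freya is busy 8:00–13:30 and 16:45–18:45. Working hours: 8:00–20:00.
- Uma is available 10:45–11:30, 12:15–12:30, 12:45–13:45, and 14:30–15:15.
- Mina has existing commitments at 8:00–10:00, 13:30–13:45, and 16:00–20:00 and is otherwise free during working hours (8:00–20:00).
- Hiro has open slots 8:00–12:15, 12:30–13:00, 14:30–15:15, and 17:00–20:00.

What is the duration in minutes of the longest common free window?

Freya free within 08:00–20:00: 13:30–16:45, 18:45–20:00.
Mina free within 08:00–20:00: 10:00–13:30, 13:45–16:00.
Ines ∩ Freya: 14:30–16:45, 18:45–20:00.
Ines ∩ Freya ∩ Uma: 14:30–15:15.
Ines ∩ Freya ∩ Uma ∩ Mina: 14:30–15:15.
Ines ∩ Freya ∩ Uma ∩ Mina ∩ Hiro: 14:30–15:15.
Single common window of 45 minutes.

45 minutes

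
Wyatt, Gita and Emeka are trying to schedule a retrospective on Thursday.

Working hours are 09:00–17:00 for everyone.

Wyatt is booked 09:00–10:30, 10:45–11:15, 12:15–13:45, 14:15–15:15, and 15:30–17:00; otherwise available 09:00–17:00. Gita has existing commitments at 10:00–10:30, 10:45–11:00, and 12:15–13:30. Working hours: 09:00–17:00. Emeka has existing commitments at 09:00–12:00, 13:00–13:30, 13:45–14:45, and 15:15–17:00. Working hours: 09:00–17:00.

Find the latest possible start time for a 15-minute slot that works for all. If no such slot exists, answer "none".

Wyatt free within 09:00–17:00: 10:30–10:45, 11:15–12:15, 13:45–14:15, 15:15–15:30.
Gita free within 09:00–17:00: 09:00–10:00, 10:30–10:45, 11:00–12:15, 13:30–17:00.
Emeka free within 09:00–17:00: 12:00–13:00, 13:30–13:45, 14:45–15:15.
Wyatt ∩ Gita: 10:30–10:45, 11:15–12:15, 13:45–14:15, 15:15–15:30.
Wyatt ∩ Gita ∩ Emeka: 12:00–12:15.
Windows ≥ 15 min: 12:00–12:15.
Latest start in the last window 12:00–12:15 is 12:15 − 15 min = 12:00.

12:00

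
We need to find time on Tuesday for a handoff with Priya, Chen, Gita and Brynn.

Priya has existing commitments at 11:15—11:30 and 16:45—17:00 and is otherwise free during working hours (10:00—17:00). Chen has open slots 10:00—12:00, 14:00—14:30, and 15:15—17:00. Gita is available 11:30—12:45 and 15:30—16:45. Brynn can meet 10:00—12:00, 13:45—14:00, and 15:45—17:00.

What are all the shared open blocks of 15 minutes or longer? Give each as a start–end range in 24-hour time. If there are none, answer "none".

11:30–12:00, 15:45–16:45

Priya free within 10:00–17:00: 10:00–11:15, 11:30–16:45.
Priya ∩ Chen: 10:00–11:15, 11:30–12:00, 14:00–14:30, 15:15–16:45.
Priya ∩ Chen ∩ Gita: 11:30–12:00, 15:30–16:45.
Priya ∩ Chen ∩ Gita ∩ Brynn: 11:30–12:00, 15:45–16:45.
Windows ≥ 15 min: 11:30–12:00, 15:45–16:45.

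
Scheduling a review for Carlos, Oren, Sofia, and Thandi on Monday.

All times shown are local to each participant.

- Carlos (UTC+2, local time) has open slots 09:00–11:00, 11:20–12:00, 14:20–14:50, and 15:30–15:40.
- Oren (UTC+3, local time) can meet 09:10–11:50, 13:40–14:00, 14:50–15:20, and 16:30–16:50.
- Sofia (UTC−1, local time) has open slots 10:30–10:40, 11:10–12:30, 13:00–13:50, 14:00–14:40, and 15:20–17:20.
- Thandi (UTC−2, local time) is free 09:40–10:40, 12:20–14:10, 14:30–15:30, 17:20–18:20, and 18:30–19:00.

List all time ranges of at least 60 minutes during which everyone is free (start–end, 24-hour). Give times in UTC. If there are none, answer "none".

Carlos → UTC: 07:00–09:00, 09:20–10:00, 12:20–12:50, 13:30–13:40.
Oren → UTC: 06:10–08:50, 10:40–11:00, 11:50–12:20, 13:30–13:50.
Sofia → UTC: 11:30–11:40, 12:10–13:30, 14:00–14:50, 15:00–15:40, 16:20–18:20.
Thandi → UTC: 11:40–12:40, 14:20–16:10, 16:30–17:30, 19:20–20:20, 20:30–21:00.
Carlos ∩ Oren: 07:00–08:50, 13:30–13:40.
Carlos ∩ Oren ∩ Sofia: (none).
Carlos ∩ Oren ∩ Sofia ∩ Thandi: (none).
Windows ≥ 60 min: (none).

none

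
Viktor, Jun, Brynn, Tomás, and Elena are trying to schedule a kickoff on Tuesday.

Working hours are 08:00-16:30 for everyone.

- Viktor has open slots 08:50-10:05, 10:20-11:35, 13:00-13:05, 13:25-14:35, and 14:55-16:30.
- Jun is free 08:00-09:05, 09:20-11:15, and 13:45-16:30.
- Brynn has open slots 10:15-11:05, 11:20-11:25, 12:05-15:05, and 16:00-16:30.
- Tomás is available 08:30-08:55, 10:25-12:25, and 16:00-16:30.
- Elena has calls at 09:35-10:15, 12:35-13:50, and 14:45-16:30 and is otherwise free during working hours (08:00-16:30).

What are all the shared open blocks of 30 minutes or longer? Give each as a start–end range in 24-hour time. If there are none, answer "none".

Elena free within 08:00–16:30: 08:00–09:35, 10:15–12:35, 13:50–14:45.
Viktor ∩ Jun: 08:50–09:05, 09:20–10:05, 10:20–11:15, 13:45–14:35, 14:55–16:30.
Viktor ∩ Jun ∩ Brynn: 10:20–11:05, 13:45–14:35, 14:55–15:05, 16:00–16:30.
Viktor ∩ Jun ∩ Brynn ∩ Tomás: 10:25–11:05, 16:00–16:30.
Viktor ∩ Jun ∩ Brynn ∩ Tomás ∩ Elena: 10:25–11:05.
Windows ≥ 30 min: 10:25–11:05.

10:25–11:05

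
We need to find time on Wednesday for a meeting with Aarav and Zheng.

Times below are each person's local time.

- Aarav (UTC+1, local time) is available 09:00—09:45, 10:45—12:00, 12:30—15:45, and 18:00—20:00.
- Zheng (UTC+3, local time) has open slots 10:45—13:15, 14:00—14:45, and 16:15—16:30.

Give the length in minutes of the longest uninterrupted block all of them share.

45 minutes

Aarav → UTC: 08:00–08:45, 09:45–11:00, 11:30–14:45, 17:00–19:00.
Zheng → UTC: 07:45–10:15, 11:00–11:45, 13:15–13:30.
Aarav ∩ Zheng: 08:00–08:45, 09:45–10:15, 11:30–11:45, 13:15–13:30.
Common window lengths: 45, 30, 15, 15 min; longest is 45.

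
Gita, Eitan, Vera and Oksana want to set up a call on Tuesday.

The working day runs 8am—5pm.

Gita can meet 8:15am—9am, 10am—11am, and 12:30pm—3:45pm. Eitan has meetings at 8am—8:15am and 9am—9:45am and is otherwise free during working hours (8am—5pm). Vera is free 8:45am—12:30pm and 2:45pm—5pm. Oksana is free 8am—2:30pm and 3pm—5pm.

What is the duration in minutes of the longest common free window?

Eitan free within 08:00–17:00: 08:15–09:00, 09:45–17:00.
Gita ∩ Eitan: 08:15–09:00, 10:00–11:00, 12:30–15:45.
Gita ∩ Eitan ∩ Vera: 08:45–09:00, 10:00–11:00, 14:45–15:45.
Gita ∩ Eitan ∩ Vera ∩ Oksana: 08:45–09:00, 10:00–11:00, 15:00–15:45.
Common window lengths: 15, 60, 45 min; longest is 60.

60 minutes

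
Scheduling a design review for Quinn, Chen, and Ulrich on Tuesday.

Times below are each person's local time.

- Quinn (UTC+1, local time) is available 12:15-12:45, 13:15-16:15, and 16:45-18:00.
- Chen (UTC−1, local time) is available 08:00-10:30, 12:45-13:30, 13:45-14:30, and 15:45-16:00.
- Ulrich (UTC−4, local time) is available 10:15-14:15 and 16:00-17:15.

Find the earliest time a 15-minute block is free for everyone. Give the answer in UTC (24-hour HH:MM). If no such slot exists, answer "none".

Quinn → UTC: 11:15–11:45, 12:15–15:15, 15:45–17:00.
Chen → UTC: 09:00–11:30, 13:45–14:30, 14:45–15:30, 16:45–17:00.
Ulrich → UTC: 14:15–18:15, 20:00–21:15.
Quinn ∩ Chen: 11:15–11:30, 13:45–14:30, 14:45–15:15, 16:45–17:00.
Quinn ∩ Chen ∩ Ulrich: 14:15–14:30, 14:45–15:15, 16:45–17:00.
Windows ≥ 15 min: 14:15–14:30, 14:45–15:15, 16:45–17:00.
Earliest such window starts at 14:15.

14:15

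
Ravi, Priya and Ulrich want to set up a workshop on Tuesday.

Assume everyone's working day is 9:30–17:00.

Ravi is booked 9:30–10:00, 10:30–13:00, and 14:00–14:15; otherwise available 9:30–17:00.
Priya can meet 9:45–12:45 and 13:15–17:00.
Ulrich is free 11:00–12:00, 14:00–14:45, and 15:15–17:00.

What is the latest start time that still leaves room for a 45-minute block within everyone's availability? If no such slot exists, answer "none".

16:15

Ravi free within 09:30–17:00: 10:00–10:30, 13:00–14:00, 14:15–17:00.
Ravi ∩ Priya: 10:00–10:30, 13:15–14:00, 14:15–17:00.
Ravi ∩ Priya ∩ Ulrich: 14:15–14:45, 15:15–17:00.
Windows ≥ 45 min: 15:15–17:00.
Latest start in the last window 15:15–17:00 is 17:00 − 45 min = 16:15.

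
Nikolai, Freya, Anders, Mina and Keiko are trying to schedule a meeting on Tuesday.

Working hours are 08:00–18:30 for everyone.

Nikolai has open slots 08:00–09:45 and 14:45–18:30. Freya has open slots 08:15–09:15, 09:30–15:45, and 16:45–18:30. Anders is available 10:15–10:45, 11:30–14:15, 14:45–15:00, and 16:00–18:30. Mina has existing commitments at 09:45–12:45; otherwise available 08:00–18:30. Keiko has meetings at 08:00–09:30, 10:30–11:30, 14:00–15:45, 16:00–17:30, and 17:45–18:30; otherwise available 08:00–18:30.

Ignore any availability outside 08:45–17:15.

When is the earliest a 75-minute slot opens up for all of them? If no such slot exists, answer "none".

Mina free within 08:00–18:30: 08:00–09:45, 12:45–18:30.
Keiko free within 08:00–18:30: 09:30–10:30, 11:30–14:00, 15:45–16:00, 17:30–17:45.
Nikolai ∩ Freya: 08:15–09:15, 09:30–09:45, 14:45–15:45, 16:45–18:30.
Nikolai ∩ Freya ∩ Anders: 14:45–15:00, 16:45–18:30.
Nikolai ∩ Freya ∩ Anders ∩ Mina: 14:45–15:00, 16:45–18:30.
Nikolai ∩ Freya ∩ Anders ∩ Mina ∩ Keiko: 17:30–17:45.
Restricted to 08:45–17:15: (none).
Windows ≥ 75 min: (none).

none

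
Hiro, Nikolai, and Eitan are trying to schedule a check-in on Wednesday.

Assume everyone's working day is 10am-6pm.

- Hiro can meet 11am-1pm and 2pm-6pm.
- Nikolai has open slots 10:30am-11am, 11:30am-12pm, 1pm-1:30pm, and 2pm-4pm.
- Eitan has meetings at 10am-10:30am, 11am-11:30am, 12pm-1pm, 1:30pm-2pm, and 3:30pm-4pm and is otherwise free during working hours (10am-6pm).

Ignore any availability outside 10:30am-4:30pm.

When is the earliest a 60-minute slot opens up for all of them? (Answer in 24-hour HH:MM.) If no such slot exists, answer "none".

14:00

Eitan free within 10:00–18:00: 10:30–11:00, 11:30–12:00, 13:00–13:30, 14:00–15:30, 16:00–18:00.
Hiro ∩ Nikolai: 11:30–12:00, 14:00–16:00.
Hiro ∩ Nikolai ∩ Eitan: 11:30–12:00, 14:00–15:30.
Restricted to 10:30–16:30: 11:30–12:00, 14:00–15:30.
Windows ≥ 60 min: 14:00–15:30.
Earliest such window starts at 14:00.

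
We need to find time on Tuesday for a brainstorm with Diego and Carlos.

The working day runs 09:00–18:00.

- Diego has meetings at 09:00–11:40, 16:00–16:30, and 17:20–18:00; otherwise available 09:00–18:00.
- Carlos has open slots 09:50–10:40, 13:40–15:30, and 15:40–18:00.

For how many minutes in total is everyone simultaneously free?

180 minutes

Diego free within 09:00–18:00: 11:40–16:00, 16:30–17:20.
Diego ∩ Carlos: 13:40–15:30, 15:40–16:00, 16:30–17:20.
Total common minutes: 110 + 20 + 50 = 180.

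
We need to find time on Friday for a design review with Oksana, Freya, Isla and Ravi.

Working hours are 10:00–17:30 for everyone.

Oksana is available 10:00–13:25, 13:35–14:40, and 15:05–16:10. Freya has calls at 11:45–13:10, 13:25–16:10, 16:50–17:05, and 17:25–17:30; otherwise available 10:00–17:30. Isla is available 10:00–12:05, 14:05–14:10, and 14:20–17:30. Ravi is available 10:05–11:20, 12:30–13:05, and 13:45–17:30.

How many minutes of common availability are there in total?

Freya free within 10:00–17:30: 10:00–11:45, 13:10–13:25, 16:10–16:50, 17:05–17:25.
Oksana ∩ Freya: 10:00–11:45, 13:10–13:25.
Oksana ∩ Freya ∩ Isla: 10:00–11:45.
Oksana ∩ Freya ∩ Isla ∩ Ravi: 10:05–11:20.
Total common minutes: 75.

75 minutes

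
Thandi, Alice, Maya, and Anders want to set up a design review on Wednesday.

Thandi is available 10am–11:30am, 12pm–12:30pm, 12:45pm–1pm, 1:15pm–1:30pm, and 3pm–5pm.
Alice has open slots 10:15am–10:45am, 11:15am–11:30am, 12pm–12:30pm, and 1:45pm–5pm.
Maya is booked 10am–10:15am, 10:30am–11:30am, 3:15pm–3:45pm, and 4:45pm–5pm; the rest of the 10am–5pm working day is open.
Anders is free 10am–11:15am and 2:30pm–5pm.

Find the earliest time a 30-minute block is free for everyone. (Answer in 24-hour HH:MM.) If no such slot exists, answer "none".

Maya free within 10:00–17:00: 10:15–10:30, 11:30–15:15, 15:45–16:45.
Thandi ∩ Alice: 10:15–10:45, 11:15–11:30, 12:00–12:30, 15:00–17:00.
Thandi ∩ Alice ∩ Maya: 10:15–10:30, 12:00–12:30, 15:00–15:15, 15:45–16:45.
Thandi ∩ Alice ∩ Maya ∩ Anders: 10:15–10:30, 15:00–15:15, 15:45–16:45.
Windows ≥ 30 min: 15:45–16:45.
Earliest such window starts at 15:45.

15:45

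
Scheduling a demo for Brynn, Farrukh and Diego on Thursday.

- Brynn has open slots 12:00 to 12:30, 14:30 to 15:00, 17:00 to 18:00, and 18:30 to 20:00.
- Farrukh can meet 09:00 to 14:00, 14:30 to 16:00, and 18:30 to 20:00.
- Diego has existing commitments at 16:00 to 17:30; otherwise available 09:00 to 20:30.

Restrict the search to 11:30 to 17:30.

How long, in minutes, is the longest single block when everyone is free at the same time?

30 minutes

Diego free within 09:00–20:30: 09:00–16:00, 17:30–20:30.
Brynn ∩ Farrukh: 12:00–12:30, 14:30–15:00, 18:30–20:00.
Brynn ∩ Farrukh ∩ Diego: 12:00–12:30, 14:30–15:00, 18:30–20:00.
Restricted to 11:30–17:30: 12:00–12:30, 14:30–15:00.
Common window lengths: 30, 30 min; longest is 30.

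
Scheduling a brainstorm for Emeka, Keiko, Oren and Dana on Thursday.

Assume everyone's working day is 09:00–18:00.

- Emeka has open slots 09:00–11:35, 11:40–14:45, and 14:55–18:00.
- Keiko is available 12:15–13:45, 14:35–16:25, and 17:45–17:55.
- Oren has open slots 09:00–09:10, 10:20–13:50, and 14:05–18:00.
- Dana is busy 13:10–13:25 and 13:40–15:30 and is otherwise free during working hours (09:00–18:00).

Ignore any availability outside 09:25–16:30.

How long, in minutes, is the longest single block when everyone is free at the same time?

Dana free within 09:00–18:00: 09:00–13:10, 13:25–13:40, 15:30–18:00.
Emeka ∩ Keiko: 12:15–13:45, 14:35–14:45, 14:55–16:25, 17:45–17:55.
Emeka ∩ Keiko ∩ Oren: 12:15–13:45, 14:35–14:45, 14:55–16:25, 17:45–17:55.
Emeka ∩ Keiko ∩ Oren ∩ Dana: 12:15–13:10, 13:25–13:40, 15:30–16:25, 17:45–17:55.
Restricted to 09:25–16:30: 12:15–13:10, 13:25–13:40, 15:30–16:25.
Common window lengths: 55, 15, 55 min; longest is 55.

55 minutes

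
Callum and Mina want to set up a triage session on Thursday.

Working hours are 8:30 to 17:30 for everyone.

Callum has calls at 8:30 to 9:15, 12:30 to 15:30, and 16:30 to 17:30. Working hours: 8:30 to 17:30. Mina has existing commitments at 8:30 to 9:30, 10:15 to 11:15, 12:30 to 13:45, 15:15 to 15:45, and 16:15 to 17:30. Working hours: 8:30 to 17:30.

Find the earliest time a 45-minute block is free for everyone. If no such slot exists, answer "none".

Callum free within 08:30–17:30: 09:15–12:30, 15:30–16:30.
Mina free within 08:30–17:30: 09:30–10:15, 11:15–12:30, 13:45–15:15, 15:45–16:15.
Callum ∩ Mina: 09:30–10:15, 11:15–12:30, 15:45–16:15.
Windows ≥ 45 min: 09:30–10:15, 11:15–12:30.
Earliest such window starts at 09:30.

09:30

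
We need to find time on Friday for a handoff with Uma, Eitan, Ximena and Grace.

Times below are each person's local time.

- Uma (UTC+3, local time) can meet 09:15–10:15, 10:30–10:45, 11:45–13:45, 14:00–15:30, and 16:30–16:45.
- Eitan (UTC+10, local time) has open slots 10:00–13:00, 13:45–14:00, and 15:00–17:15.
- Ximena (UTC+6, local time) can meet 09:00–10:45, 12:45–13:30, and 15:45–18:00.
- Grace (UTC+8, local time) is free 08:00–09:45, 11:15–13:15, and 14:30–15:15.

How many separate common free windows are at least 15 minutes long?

1

Uma → UTC: 06:15–07:15, 07:30–07:45, 08:45–10:45, 11:00–12:30, 13:30–13:45.
Eitan → UTC: 00:00–03:00, 03:45–04:00, 05:00–07:15.
Ximena → UTC: 03:00–04:45, 06:45–07:30, 09:45–12:00.
Grace → UTC: 00:00–01:45, 03:15–05:15, 06:30–07:15.
Uma ∩ Eitan: 06:15–07:15.
Uma ∩ Eitan ∩ Ximena: 06:45–07:15.
Uma ∩ Eitan ∩ Ximena ∩ Grace: 06:45–07:15.
Windows ≥ 15 min: 06:45–07:15.
That's 1 window.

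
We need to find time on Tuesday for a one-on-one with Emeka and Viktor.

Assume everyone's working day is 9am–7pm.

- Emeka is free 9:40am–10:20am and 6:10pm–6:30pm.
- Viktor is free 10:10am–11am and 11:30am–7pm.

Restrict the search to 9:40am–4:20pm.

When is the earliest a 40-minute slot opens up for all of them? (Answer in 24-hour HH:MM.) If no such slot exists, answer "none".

none

Emeka ∩ Viktor: 10:10–10:20, 18:10–18:30.
Restricted to 09:40–16:20: 10:10–10:20.
Windows ≥ 40 min: (none).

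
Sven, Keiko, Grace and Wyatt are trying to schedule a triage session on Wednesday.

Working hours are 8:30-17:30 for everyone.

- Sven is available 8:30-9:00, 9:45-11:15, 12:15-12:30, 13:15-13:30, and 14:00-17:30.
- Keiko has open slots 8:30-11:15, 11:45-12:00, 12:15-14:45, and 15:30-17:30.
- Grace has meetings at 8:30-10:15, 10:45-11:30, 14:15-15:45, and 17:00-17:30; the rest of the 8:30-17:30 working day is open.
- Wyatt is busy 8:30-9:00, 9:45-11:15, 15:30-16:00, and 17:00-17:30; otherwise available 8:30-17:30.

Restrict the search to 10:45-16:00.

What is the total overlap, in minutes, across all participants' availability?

Grace free within 08:30–17:30: 10:15–10:45, 11:30–14:15, 15:45–17:00.
Wyatt free within 08:30–17:30: 09:00–09:45, 11:15–15:30, 16:00–17:00.
Sven ∩ Keiko: 08:30–09:00, 09:45–11:15, 12:15–12:30, 13:15–13:30, 14:00–14:45, 15:30–17:30.
Sven ∩ Keiko ∩ Grace: 10:15–10:45, 12:15–12:30, 13:15–13:30, 14:00–14:15, 15:45–17:00.
Sven ∩ Keiko ∩ Grace ∩ Wyatt: 12:15–12:30, 13:15–13:30, 14:00–14:15, 16:00–17:00.
Restricted to 10:45–16:00: 12:15–12:30, 13:15–13:30, 14:00–14:15.
Total common minutes: 15 + 15 + 15 = 45.

45 minutes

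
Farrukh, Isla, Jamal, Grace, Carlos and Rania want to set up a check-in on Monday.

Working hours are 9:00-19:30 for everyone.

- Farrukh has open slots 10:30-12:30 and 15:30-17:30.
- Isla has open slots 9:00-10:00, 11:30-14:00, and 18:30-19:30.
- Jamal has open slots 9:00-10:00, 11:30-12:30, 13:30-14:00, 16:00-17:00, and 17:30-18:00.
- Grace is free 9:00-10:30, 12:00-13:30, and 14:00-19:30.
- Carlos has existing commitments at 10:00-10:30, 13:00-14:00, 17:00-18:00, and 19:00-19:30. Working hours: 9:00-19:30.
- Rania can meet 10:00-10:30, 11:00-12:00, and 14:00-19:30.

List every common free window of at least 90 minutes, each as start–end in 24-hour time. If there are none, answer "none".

none

Carlos free within 09:00–19:30: 09:00–10:00, 10:30–13:00, 14:00–17:00, 18:00–19:00.
Farrukh ∩ Isla: 11:30–12:30.
Farrukh ∩ Isla ∩ Jamal: 11:30–12:30.
Farrukh ∩ Isla ∩ Jamal ∩ Grace: 12:00–12:30.
Farrukh ∩ Isla ∩ Jamal ∩ Grace ∩ Carlos: 12:00–12:30.
Farrukh ∩ Isla ∩ Jamal ∩ Grace ∩ Carlos ∩ Rania: (none).
Windows ≥ 90 min: (none).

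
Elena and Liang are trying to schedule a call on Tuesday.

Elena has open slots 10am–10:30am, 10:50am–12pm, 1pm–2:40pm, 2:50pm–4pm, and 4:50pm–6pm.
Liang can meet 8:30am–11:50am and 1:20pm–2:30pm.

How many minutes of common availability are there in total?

160 minutes

Elena ∩ Liang: 10:00–10:30, 10:50–11:50, 13:20–14:30.
Total common minutes: 30 + 60 + 70 = 160.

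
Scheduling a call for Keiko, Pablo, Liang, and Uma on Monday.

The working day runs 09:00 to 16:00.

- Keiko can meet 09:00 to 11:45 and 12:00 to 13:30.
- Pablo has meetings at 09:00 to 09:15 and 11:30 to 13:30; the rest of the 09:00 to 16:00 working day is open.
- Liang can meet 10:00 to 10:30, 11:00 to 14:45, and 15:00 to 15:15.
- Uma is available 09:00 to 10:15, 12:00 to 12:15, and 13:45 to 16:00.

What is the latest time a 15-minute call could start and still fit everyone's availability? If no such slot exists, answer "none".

10:00

Pablo free within 09:00–16:00: 09:15–11:30, 13:30–16:00.
Keiko ∩ Pablo: 09:15–11:30.
Keiko ∩ Pablo ∩ Liang: 10:00–10:30, 11:00–11:30.
Keiko ∩ Pablo ∩ Liang ∩ Uma: 10:00–10:15.
Windows ≥ 15 min: 10:00–10:15.
Latest start in the last window 10:00–10:15 is 10:15 − 15 min = 10:00.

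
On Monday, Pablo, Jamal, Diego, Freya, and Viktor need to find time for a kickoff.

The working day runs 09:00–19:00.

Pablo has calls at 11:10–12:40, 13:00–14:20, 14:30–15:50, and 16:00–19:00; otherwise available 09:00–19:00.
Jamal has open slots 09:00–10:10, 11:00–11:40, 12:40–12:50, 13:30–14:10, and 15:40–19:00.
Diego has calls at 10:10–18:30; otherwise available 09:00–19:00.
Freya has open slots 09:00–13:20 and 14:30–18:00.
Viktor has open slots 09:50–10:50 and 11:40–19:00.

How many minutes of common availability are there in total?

Pablo free within 09:00–19:00: 09:00–11:10, 12:40–13:00, 14:20–14:30, 15:50–16:00.
Diego free within 09:00–19:00: 09:00–10:10, 18:30–19:00.
Pablo ∩ Jamal: 09:00–10:10, 11:00–11:10, 12:40–12:50, 15:50–16:00.
Pablo ∩ Jamal ∩ Diego: 09:00–10:10.
Pablo ∩ Jamal ∩ Diego ∩ Freya: 09:00–10:10.
Pablo ∩ Jamal ∩ Diego ∩ Freya ∩ Viktor: 09:50–10:10.
Total common minutes: 20.

20 minutes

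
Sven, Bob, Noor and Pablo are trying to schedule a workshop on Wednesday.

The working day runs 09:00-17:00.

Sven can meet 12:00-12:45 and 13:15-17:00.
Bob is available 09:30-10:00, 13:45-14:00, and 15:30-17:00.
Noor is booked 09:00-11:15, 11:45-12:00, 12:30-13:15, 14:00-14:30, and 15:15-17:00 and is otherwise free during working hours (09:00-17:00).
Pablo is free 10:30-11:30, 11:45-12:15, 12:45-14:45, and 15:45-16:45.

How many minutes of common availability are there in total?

Noor free within 09:00–17:00: 11:15–11:45, 12:00–12:30, 13:15–14:00, 14:30–15:15.
Sven ∩ Bob: 13:45–14:00, 15:30–17:00.
Sven ∩ Bob ∩ Noor: 13:45–14:00.
Sven ∩ Bob ∩ Noor ∩ Pablo: 13:45–14:00.
Total common minutes: 15.

15 minutes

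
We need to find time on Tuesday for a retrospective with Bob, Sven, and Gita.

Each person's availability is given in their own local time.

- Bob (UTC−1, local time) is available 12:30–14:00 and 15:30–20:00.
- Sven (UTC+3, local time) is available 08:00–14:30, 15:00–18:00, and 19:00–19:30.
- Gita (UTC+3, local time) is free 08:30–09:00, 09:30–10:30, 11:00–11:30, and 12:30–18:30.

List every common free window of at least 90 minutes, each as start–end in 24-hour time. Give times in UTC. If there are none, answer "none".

Bob → UTC: 13:30–15:00, 16:30–21:00.
Sven → UTC: 05:00–11:30, 12:00–15:00, 16:00–16:30.
Gita → UTC: 05:30–06:00, 06:30–07:30, 08:00–08:30, 09:30–15:30.
Bob ∩ Sven: 13:30–15:00.
Bob ∩ Sven ∩ Gita: 13:30–15:00.
Windows ≥ 90 min: 13:30–15:00.

13:30–15:00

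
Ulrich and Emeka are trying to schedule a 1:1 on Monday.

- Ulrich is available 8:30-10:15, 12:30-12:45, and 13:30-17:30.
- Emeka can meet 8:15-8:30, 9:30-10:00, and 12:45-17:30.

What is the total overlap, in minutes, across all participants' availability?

270 minutes

Ulrich ∩ Emeka: 09:30–10:00, 13:30–17:30.
Total common minutes: 30 + 240 = 270.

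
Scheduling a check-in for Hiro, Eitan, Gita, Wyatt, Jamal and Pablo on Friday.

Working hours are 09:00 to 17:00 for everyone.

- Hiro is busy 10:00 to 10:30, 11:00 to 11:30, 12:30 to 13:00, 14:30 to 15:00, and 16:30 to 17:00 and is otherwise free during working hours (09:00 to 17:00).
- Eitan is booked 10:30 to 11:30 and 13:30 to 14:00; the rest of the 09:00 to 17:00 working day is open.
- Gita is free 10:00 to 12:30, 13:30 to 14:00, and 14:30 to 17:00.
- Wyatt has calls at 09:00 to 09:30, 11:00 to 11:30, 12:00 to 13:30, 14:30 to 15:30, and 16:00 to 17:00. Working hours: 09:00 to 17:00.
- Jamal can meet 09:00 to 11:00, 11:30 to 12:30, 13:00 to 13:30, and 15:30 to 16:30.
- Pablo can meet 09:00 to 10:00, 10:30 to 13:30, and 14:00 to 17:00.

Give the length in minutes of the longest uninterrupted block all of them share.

30 minutes

Hiro free within 09:00–17:00: 09:00–10:00, 10:30–11:00, 11:30–12:30, 13:00–14:30, 15:00–16:30.
Eitan free within 09:00–17:00: 09:00–10:30, 11:30–13:30, 14:00–17:00.
Wyatt free within 09:00–17:00: 09:30–11:00, 11:30–12:00, 13:30–14:30, 15:30–16:00.
Hiro ∩ Eitan: 09:00–10:00, 11:30–12:30, 13:00–13:30, 14:00–14:30, 15:00–16:30.
Hiro ∩ Eitan ∩ Gita: 11:30–12:30, 15:00–16:30.
Hiro ∩ Eitan ∩ Gita ∩ Wyatt: 11:30–12:00, 15:30–16:00.
Hiro ∩ Eitan ∩ Gita ∩ Wyatt ∩ Jamal: 11:30–12:00, 15:30–16:00.
Hiro ∩ Eitan ∩ Gita ∩ Wyatt ∩ Jamal ∩ Pablo: 11:30–12:00, 15:30–16:00.
Common window lengths: 30, 30 min; longest is 30.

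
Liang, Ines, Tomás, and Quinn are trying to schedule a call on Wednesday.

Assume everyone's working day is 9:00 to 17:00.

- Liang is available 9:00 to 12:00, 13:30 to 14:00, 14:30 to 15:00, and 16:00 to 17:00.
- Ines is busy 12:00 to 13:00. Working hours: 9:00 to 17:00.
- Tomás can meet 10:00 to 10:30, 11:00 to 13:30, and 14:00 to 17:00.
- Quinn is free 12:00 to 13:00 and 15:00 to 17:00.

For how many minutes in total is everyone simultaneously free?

Ines free within 09:00–17:00: 09:00–12:00, 13:00–17:00.
Liang ∩ Ines: 09:00–12:00, 13:30–14:00, 14:30–15:00, 16:00–17:00.
Liang ∩ Ines ∩ Tomás: 10:00–10:30, 11:00–12:00, 14:30–15:00, 16:00–17:00.
Liang ∩ Ines ∩ Tomás ∩ Quinn: 16:00–17:00.
Total common minutes: 60.

60 minutes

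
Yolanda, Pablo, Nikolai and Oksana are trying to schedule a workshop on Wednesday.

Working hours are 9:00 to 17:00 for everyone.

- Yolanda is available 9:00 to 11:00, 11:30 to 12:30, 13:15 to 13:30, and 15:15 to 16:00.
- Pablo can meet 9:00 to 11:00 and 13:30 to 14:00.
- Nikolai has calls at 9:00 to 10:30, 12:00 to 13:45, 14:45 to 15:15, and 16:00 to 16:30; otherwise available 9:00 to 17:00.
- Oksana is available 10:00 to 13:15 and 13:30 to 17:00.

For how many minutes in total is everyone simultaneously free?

Nikolai free within 09:00–17:00: 10:30–12:00, 13:45–14:45, 15:15–16:00, 16:30–17:00.
Yolanda ∩ Pablo: 09:00–11:00.
Yolanda ∩ Pablo ∩ Nikolai: 10:30–11:00.
Yolanda ∩ Pablo ∩ Nikolai ∩ Oksana: 10:30–11:00.
Total common minutes: 30.

30 minutes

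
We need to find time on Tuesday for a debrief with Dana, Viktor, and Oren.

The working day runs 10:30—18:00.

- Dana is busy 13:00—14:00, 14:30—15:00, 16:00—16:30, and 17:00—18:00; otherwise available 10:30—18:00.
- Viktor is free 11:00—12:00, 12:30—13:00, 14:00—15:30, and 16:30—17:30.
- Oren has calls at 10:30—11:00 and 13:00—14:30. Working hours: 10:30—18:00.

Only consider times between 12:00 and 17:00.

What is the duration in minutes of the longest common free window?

Dana free within 10:30–18:00: 10:30–13:00, 14:00–14:30, 15:00–16:00, 16:30–17:00.
Oren free within 10:30–18:00: 11:00–13:00, 14:30–18:00.
Dana ∩ Viktor: 11:00–12:00, 12:30–13:00, 14:00–14:30, 15:00–15:30, 16:30–17:00.
Dana ∩ Viktor ∩ Oren: 11:00–12:00, 12:30–13:00, 15:00–15:30, 16:30–17:00.
Restricted to 12:00–17:00: 12:30–13:00, 15:00–15:30, 16:30–17:00.
Common window lengths: 30, 30, 30 min; longest is 30.

30 minutes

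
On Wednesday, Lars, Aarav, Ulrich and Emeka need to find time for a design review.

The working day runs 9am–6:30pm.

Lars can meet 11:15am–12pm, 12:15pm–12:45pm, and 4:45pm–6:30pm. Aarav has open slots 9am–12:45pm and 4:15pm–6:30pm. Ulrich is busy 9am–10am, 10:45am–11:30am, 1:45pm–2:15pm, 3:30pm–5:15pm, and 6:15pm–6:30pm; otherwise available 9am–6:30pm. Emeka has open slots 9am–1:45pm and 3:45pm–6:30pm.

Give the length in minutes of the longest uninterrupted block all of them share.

Ulrich free within 09:00–18:30: 10:00–10:45, 11:30–13:45, 14:15–15:30, 17:15–18:15.
Lars ∩ Aarav: 11:15–12:00, 12:15–12:45, 16:45–18:30.
Lars ∩ Aarav ∩ Ulrich: 11:30–12:00, 12:15–12:45, 17:15–18:15.
Lars ∩ Aarav ∩ Ulrich ∩ Emeka: 11:30–12:00, 12:15–12:45, 17:15–18:15.
Common window lengths: 30, 30, 60 min; longest is 60.

60 minutes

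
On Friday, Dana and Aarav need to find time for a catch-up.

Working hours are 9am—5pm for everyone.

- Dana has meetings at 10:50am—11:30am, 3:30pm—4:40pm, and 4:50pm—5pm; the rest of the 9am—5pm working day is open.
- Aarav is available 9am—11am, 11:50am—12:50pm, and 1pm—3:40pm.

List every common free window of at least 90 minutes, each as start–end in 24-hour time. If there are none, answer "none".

09:00–10:50, 13:00–15:30

Dana free within 09:00–17:00: 09:00–10:50, 11:30–15:30, 16:40–16:50.
Dana ∩ Aarav: 09:00–10:50, 11:50–12:50, 13:00–15:30.
Windows ≥ 90 min: 09:00–10:50, 13:00–15:30.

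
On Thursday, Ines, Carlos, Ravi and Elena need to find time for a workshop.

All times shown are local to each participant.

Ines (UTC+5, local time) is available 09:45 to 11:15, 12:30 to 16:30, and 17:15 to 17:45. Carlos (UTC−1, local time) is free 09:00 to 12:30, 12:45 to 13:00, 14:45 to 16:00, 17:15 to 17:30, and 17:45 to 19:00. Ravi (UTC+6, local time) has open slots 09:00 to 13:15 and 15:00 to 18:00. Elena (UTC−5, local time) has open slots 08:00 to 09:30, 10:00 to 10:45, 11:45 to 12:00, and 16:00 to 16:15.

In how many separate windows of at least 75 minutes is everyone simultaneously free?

0

Ines → UTC: 04:45–06:15, 07:30–11:30, 12:15–12:45.
Carlos → UTC: 10:00–13:30, 13:45–14:00, 15:45–17:00, 18:15–18:30, 18:45–20:00.
Ravi → UTC: 03:00–07:15, 09:00–12:00.
Elena → UTC: 13:00–14:30, 15:00–15:45, 16:45–17:00, 21:00–21:15.
Ines ∩ Carlos: 10:00–11:30, 12:15–12:45.
Ines ∩ Carlos ∩ Ravi: 10:00–11:30.
Ines ∩ Carlos ∩ Ravi ∩ Elena: (none).
Windows ≥ 75 min: (none).
That's 0 windows.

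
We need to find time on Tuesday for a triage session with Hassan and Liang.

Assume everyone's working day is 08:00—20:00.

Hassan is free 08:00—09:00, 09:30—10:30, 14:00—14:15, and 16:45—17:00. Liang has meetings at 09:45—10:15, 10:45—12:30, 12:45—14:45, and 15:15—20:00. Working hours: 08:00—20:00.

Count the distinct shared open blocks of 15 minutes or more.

Liang free within 08:00–20:00: 08:00–09:45, 10:15–10:45, 12:30–12:45, 14:45–15:15.
Hassan ∩ Liang: 08:00–09:00, 09:30–09:45, 10:15–10:30.
Windows ≥ 15 min: 08:00–09:00, 09:30–09:45, 10:15–10:30.
That's 3 windows.

3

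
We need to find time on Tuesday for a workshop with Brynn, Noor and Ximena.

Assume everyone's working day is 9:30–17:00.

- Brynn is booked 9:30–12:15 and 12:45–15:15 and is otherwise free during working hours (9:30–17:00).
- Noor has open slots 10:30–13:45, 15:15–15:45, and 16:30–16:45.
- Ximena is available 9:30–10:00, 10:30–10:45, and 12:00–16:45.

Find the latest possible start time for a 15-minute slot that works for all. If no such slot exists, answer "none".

Brynn free within 09:30–17:00: 12:15–12:45, 15:15–17:00.
Brynn ∩ Noor: 12:15–12:45, 15:15–15:45, 16:30–16:45.
Brynn ∩ Noor ∩ Ximena: 12:15–12:45, 15:15–15:45, 16:30–16:45.
Windows ≥ 15 min: 12:15–12:45, 15:15–15:45, 16:30–16:45.
Latest start in the last window 16:30–16:45 is 16:45 − 15 min = 16:30.

16:30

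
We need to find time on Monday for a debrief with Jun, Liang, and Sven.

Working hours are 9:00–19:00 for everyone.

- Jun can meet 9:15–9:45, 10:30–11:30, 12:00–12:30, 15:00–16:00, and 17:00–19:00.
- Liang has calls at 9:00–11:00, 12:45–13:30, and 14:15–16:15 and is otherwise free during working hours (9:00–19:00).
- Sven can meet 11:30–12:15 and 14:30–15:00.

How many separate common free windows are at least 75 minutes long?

Liang free within 09:00–19:00: 11:00–12:45, 13:30–14:15, 16:15–19:00.
Jun ∩ Liang: 11:00–11:30, 12:00–12:30, 17:00–19:00.
Jun ∩ Liang ∩ Sven: 12:00–12:15.
Windows ≥ 75 min: (none).
That's 0 windows.

0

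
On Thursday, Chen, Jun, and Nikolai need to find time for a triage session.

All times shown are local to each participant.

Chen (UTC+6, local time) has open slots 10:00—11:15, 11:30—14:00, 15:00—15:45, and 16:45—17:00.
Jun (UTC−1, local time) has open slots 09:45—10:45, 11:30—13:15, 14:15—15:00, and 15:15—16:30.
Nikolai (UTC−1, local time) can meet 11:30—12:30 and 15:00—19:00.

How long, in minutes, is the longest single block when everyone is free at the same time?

0 minutes

Chen → UTC: 04:00–05:15, 05:30–08:00, 09:00–09:45, 10:45–11:00.
Jun → UTC: 10:45–11:45, 12:30–14:15, 15:15–16:00, 16:15–17:30.
Nikolai → UTC: 12:30–13:30, 16:00–20:00.
Chen ∩ Jun: 10:45–11:00.
Chen ∩ Jun ∩ Nikolai: (none).
No common window.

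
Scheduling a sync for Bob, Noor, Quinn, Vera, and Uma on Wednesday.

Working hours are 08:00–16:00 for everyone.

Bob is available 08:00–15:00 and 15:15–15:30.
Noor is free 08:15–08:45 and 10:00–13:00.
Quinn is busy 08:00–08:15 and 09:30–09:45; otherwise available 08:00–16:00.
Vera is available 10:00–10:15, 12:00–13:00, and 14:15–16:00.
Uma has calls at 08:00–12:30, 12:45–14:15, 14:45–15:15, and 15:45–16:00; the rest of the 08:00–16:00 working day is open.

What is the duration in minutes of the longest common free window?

Quinn free within 08:00–16:00: 08:15–09:30, 09:45–16:00.
Uma free within 08:00–16:00: 12:30–12:45, 14:15–14:45, 15:15–15:45.
Bob ∩ Noor: 08:15–08:45, 10:00–13:00.
Bob ∩ Noor ∩ Quinn: 08:15–08:45, 10:00–13:00.
Bob ∩ Noor ∩ Quinn ∩ Vera: 10:00–10:15, 12:00–13:00.
Bob ∩ Noor ∩ Quinn ∩ Vera ∩ Uma: 12:30–12:45.
Single common window of 15 minutes.

15 minutes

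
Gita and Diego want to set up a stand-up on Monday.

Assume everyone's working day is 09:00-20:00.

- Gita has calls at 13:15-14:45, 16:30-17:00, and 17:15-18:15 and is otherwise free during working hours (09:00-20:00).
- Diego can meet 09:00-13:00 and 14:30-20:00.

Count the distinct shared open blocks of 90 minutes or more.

3

Gita free within 09:00–20:00: 09:00–13:15, 14:45–16:30, 17:00–17:15, 18:15–20:00.
Gita ∩ Diego: 09:00–13:00, 14:45–16:30, 17:00–17:15, 18:15–20:00.
Windows ≥ 90 min: 09:00–13:00, 14:45–16:30, 18:15–20:00.
That's 3 windows.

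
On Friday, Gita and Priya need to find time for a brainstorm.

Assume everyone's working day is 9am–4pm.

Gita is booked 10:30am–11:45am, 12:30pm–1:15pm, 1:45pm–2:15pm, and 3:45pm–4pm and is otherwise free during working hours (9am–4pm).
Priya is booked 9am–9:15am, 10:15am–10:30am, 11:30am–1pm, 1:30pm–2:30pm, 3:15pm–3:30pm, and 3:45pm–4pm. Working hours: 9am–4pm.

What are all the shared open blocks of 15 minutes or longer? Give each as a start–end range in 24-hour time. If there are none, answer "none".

Gita free within 09:00–16:00: 09:00–10:30, 11:45–12:30, 13:15–13:45, 14:15–15:45.
Priya free within 09:00–16:00: 09:15–10:15, 10:30–11:30, 13:00–13:30, 14:30–15:15, 15:30–15:45.
Gita ∩ Priya: 09:15–10:15, 13:15–13:30, 14:30–15:15, 15:30–15:45.
Windows ≥ 15 min: 09:15–10:15, 13:15–13:30, 14:30–15:15, 15:30–15:45.

09:15–10:15, 13:15–13:30, 14:30–15:15, 15:30–15:45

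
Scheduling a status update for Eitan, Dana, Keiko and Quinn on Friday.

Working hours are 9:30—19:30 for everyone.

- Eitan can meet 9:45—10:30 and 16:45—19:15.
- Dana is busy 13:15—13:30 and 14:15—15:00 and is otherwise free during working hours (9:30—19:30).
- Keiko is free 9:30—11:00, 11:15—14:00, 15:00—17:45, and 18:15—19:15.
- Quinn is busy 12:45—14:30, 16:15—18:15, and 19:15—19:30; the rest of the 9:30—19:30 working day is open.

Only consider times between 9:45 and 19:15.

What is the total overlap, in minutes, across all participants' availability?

Dana free within 09:30–19:30: 09:30–13:15, 13:30–14:15, 15:00–19:30.
Quinn free within 09:30–19:30: 09:30–12:45, 14:30–16:15, 18:15–19:15.
Eitan ∩ Dana: 09:45–10:30, 16:45–19:15.
Eitan ∩ Dana ∩ Keiko: 09:45–10:30, 16:45–17:45, 18:15–19:15.
Eitan ∩ Dana ∩ Keiko ∩ Quinn: 09:45–10:30, 18:15–19:15.
Restricted to 09:45–19:15: 09:45–10:30, 18:15–19:15.
Total common minutes: 45 + 60 = 105.

105 minutes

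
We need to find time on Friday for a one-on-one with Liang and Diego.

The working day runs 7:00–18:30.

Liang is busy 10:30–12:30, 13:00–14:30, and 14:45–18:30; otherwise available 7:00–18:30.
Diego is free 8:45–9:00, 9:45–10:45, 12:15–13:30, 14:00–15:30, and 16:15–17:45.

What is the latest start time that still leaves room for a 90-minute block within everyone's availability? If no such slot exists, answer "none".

Liang free within 07:00–18:30: 07:00–10:30, 12:30–13:00, 14:30–14:45.
Liang ∩ Diego: 08:45–09:00, 09:45–10:30, 12:30–13:00, 14:30–14:45.
Windows ≥ 90 min: (none).

none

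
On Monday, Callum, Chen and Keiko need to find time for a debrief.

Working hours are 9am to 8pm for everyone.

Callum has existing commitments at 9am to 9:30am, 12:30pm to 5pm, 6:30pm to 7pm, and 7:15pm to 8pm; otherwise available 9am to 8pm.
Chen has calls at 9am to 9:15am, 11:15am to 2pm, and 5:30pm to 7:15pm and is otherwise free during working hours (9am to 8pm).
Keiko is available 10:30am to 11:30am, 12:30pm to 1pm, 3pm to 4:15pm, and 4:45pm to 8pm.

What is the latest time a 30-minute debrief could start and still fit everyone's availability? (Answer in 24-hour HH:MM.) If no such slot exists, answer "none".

Callum free within 09:00–20:00: 09:30–12:30, 17:00–18:30, 19:00–19:15.
Chen free within 09:00–20:00: 09:15–11:15, 14:00–17:30, 19:15–20:00.
Callum ∩ Chen: 09:30–11:15, 17:00–17:30.
Callum ∩ Chen ∩ Keiko: 10:30–11:15, 17:00–17:30.
Windows ≥ 30 min: 10:30–11:15, 17:00–17:30.
Latest start in the last window 17:00–17:30 is 17:30 − 30 min = 17:00.

17:00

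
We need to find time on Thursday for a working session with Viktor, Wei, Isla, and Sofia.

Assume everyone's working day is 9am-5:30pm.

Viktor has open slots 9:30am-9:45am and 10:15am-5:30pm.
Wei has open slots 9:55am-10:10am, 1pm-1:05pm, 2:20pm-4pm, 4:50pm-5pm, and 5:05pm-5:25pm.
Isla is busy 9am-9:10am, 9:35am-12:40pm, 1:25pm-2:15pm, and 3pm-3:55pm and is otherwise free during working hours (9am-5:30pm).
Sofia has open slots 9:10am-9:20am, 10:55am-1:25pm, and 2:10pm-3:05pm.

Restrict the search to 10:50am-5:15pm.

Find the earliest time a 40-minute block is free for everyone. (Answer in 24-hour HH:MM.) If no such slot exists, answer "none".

Isla free within 09:00–17:30: 09:10–09:35, 12:40–13:25, 14:15–15:00, 15:55–17:30.
Viktor ∩ Wei: 13:00–13:05, 14:20–16:00, 16:50–17:00, 17:05–17:25.
Viktor ∩ Wei ∩ Isla: 13:00–13:05, 14:20–15:00, 15:55–16:00, 16:50–17:00, 17:05–17:25.
Viktor ∩ Wei ∩ Isla ∩ Sofia: 13:00–13:05, 14:20–15:00.
Restricted to 10:50–17:15: 13:00–13:05, 14:20–15:00.
Windows ≥ 40 min: 14:20–15:00.
Earliest such window starts at 14:20.

14:20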